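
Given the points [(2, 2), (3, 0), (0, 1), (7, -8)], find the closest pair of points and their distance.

Computing all pairwise distances among 4 points:

d((2, 2), (3, 0)) = 2.2361 <-- minimum
d((2, 2), (0, 1)) = 2.2361 <-- minimum
d((2, 2), (7, -8)) = 11.1803
d((3, 0), (0, 1)) = 3.1623
d((3, 0), (7, -8)) = 8.9443
d((0, 1), (7, -8)) = 11.4018

Minimum distance: 2.2361 (tie among 2 pairs: (2, 2) and (3, 0); (2, 2) and (0, 1))

The minimum Euclidean distance is 2.2361. There is a tie: 2 pairs achieve this minimum — (2, 2) and (3, 0); (2, 2) and (0, 1). Any of these is a valid closest pair. For 4 points, brute-force pairwise comparison is shown above. For large n, the divide-and-conquer algorithm (sort by x, recurse on halves, check the dividing strip) achieves O(n log n).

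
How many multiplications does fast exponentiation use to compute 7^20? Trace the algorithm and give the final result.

Computing 7^20 by squaring (build up from 7^1; each line after the first costs one multiplication):

7^1 = 7
7^2 = (7^1)^2 = 7^2 = 49
7^4 = (7^2)^2 = 49^2 = 2401
7^5 = 7 * 7^4 = 7 * 2401 = 16807
7^10 = (7^5)^2 = 16807^2 = 282475249
7^20 = (7^10)^2 = 282475249^2 = 79792266297612001

Result: 79792266297612001
Multiplications needed: 5 (5 lines after 7^1)

7^20 = 79792266297612001. Using exponentiation by squaring, this requires 5 multiplications. The key idea: if the exponent is even, square the half-power; if odd, multiply by the base once.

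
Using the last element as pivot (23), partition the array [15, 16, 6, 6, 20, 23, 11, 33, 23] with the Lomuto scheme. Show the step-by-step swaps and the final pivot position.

Lomuto partition with pivot = 23:

Initial array: [15, 16, 6, 6, 20, 23, 11, 33, 23]

arr[0]=15 <= 23: swap with position 0, array becomes [15, 16, 6, 6, 20, 23, 11, 33, 23]
arr[1]=16 <= 23: swap with position 1, array becomes [15, 16, 6, 6, 20, 23, 11, 33, 23]
arr[2]=6 <= 23: swap with position 2, array becomes [15, 16, 6, 6, 20, 23, 11, 33, 23]
arr[3]=6 <= 23: swap with position 3, array becomes [15, 16, 6, 6, 20, 23, 11, 33, 23]
arr[4]=20 <= 23: swap with position 4, array becomes [15, 16, 6, 6, 20, 23, 11, 33, 23]
arr[5]=23 <= 23: swap with position 5, array becomes [15, 16, 6, 6, 20, 23, 11, 33, 23]
arr[6]=11 <= 23: swap with position 6, array becomes [15, 16, 6, 6, 20, 23, 11, 33, 23]
arr[7]=33 > 23: no swap

Place pivot at position 7: [15, 16, 6, 6, 20, 23, 11, 23, 33]
Pivot position: 7

After partitioning with pivot 23, the array becomes [15, 16, 6, 6, 20, 23, 11, 23, 33]. The pivot is placed at index 7. All elements to the left of the pivot are <= 23, and all elements to the right are > 23.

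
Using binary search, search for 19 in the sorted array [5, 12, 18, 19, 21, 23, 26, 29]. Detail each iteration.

Binary search for 19 in [5, 12, 18, 19, 21, 23, 26, 29]:

lo=0, hi=7, mid=3, arr[mid]=19 -> Found target at index 3!

Binary search finds 19 at index 3 after 1 comparisons. The search repeatedly halves the search space by comparing with the middle element.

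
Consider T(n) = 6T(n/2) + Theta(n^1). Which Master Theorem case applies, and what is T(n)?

Master Theorem for T(n) = 6T(n/2) + O(n^1):

a = 6, b = 2, c = 1
log_b(a) = log_2(6) = 2.5850

Case 1: c = 1 < log_2(6) = 2.5850
T(n) = O(n^(log_2 6))

For T(n) = 6T(n/2) + O(n^1): log_2(6) = 2.5850. This is Case 1 of the Master Theorem (c < log_b(a), work dominated by leaves), giving O(n^(log_2 6)).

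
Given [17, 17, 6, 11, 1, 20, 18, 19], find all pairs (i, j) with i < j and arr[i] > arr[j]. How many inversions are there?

Finding inversions in [17, 17, 6, 11, 1, 20, 18, 19]:

(0, 2): arr[0]=17 > arr[2]=6
(0, 3): arr[0]=17 > arr[3]=11
(0, 4): arr[0]=17 > arr[4]=1
(1, 2): arr[1]=17 > arr[2]=6
(1, 3): arr[1]=17 > arr[3]=11
(1, 4): arr[1]=17 > arr[4]=1
(2, 4): arr[2]=6 > arr[4]=1
(3, 4): arr[3]=11 > arr[4]=1
(5, 6): arr[5]=20 > arr[6]=18
(5, 7): arr[5]=20 > arr[7]=19

Total inversions: 10

The array has 10 inversion(s): (0,2), (0,3), (0,4), (1,2), (1,3), (1,4), (2,4), (3,4), (5,6), (5,7). Each pair (i,j) satisfies i < j and arr[i] > arr[j].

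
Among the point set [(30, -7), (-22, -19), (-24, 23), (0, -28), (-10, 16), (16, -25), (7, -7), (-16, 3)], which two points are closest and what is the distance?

Computing all pairwise distances among 8 points:

d((30, -7), (-22, -19)) = 53.3667
d((30, -7), (-24, 23)) = 61.7738
d((30, -7), (0, -28)) = 36.6197
d((30, -7), (-10, 16)) = 46.1411
d((30, -7), (16, -25)) = 22.8035
d((30, -7), (7, -7)) = 23.0
d((30, -7), (-16, 3)) = 47.0744
d((-22, -19), (-24, 23)) = 42.0476
d((-22, -19), (0, -28)) = 23.7697
d((-22, -19), (-10, 16)) = 37.0
d((-22, -19), (16, -25)) = 38.4708
d((-22, -19), (7, -7)) = 31.3847
d((-22, -19), (-16, 3)) = 22.8035
d((-24, 23), (0, -28)) = 56.3649
d((-24, 23), (-10, 16)) = 15.6525
d((-24, 23), (16, -25)) = 62.482
d((-24, 23), (7, -7)) = 43.1393
d((-24, 23), (-16, 3)) = 21.5407
d((0, -28), (-10, 16)) = 45.1221
d((0, -28), (16, -25)) = 16.2788
d((0, -28), (7, -7)) = 22.1359
d((0, -28), (-16, 3)) = 34.8855
d((-10, 16), (16, -25)) = 48.5489
d((-10, 16), (7, -7)) = 28.6007
d((-10, 16), (-16, 3)) = 14.3178 <-- minimum
d((16, -25), (7, -7)) = 20.1246
d((16, -25), (-16, 3)) = 42.5206
d((7, -7), (-16, 3)) = 25.0799

Closest pair: (-10, 16) and (-16, 3) with distance 14.3178

The closest pair is (-10, 16) and (-16, 3) with Euclidean distance 14.3178. For 8 points, brute-force pairwise comparison is shown above. For large n, the divide-and-conquer algorithm (sort by x, recurse on halves, check the dividing strip) achieves O(n log n).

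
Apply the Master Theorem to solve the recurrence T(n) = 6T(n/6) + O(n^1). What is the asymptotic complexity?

Master Theorem for T(n) = 6T(n/6) + O(n^1):

a = 6, b = 6, c = 1
log_b(a) = log_6(6) = 1.0000

Case 2: c = 1 = log_6(6) = 1.0000
T(n) = O(n^1 log n) = O(n log n)

For T(n) = 6T(n/6) + O(n^1): log_6(6) = 1.0000. This is Case 2 of the Master Theorem (c = log_b(a), equal work at all levels), giving O(n log n).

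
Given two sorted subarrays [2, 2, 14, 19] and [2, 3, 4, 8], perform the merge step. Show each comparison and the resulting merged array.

Merging process:

Compare 2 vs 2: take 2 from left. Merged: [2]
Compare 2 vs 2: take 2 from left. Merged: [2, 2]
Compare 14 vs 2: take 2 from right. Merged: [2, 2, 2]
Compare 14 vs 3: take 3 from right. Merged: [2, 2, 2, 3]
Compare 14 vs 4: take 4 from right. Merged: [2, 2, 2, 3, 4]
Compare 14 vs 8: take 8 from right. Merged: [2, 2, 2, 3, 4, 8]
Append remaining from left: [14, 19]. Merged: [2, 2, 2, 3, 4, 8, 14, 19]

Final merged array: [2, 2, 2, 3, 4, 8, 14, 19]
Total comparisons: 6

The merged array is [2, 2, 2, 3, 4, 8, 14, 19], requiring 6 comparisons. The merge step runs in O(n) time where n is the total number of elements.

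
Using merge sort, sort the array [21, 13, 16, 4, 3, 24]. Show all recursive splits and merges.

Merge sort trace:

Split: [21, 13, 16, 4, 3, 24] -> [21, 13, 16] and [4, 3, 24]
  Split: [21, 13, 16] -> [21] and [13, 16]
    Split: [13, 16] -> [13] and [16]
    Merge: [13] + [16] -> [13, 16]
  Merge: [21] + [13, 16] -> [13, 16, 21]
  Split: [4, 3, 24] -> [4] and [3, 24]
    Split: [3, 24] -> [3] and [24]
    Merge: [3] + [24] -> [3, 24]
  Merge: [4] + [3, 24] -> [3, 4, 24]
Merge: [13, 16, 21] + [3, 4, 24] -> [3, 4, 13, 16, 21, 24]

Final sorted array: [3, 4, 13, 16, 21, 24]

The merge sort proceeds by recursively splitting the array and merging sorted halves.
After all merges, the sorted array is [3, 4, 13, 16, 21, 24].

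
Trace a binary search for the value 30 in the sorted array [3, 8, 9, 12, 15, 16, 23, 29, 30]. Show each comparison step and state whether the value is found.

Binary search for 30 in [3, 8, 9, 12, 15, 16, 23, 29, 30]:

lo=0, hi=8, mid=4, arr[mid]=15 -> 15 < 30, search right half
lo=5, hi=8, mid=6, arr[mid]=23 -> 23 < 30, search right half
lo=7, hi=8, mid=7, arr[mid]=29 -> 29 < 30, search right half
lo=8, hi=8, mid=8, arr[mid]=30 -> Found target at index 8!

Binary search finds 30 at index 8 after 4 comparisons. The search repeatedly halves the search space by comparing with the middle element.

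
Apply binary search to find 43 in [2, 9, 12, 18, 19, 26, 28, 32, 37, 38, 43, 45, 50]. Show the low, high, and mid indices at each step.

Binary search for 43 in [2, 9, 12, 18, 19, 26, 28, 32, 37, 38, 43, 45, 50]:

lo=0, hi=12, mid=6, arr[mid]=28 -> 28 < 43, search right half
lo=7, hi=12, mid=9, arr[mid]=38 -> 38 < 43, search right half
lo=10, hi=12, mid=11, arr[mid]=45 -> 45 > 43, search left half
lo=10, hi=10, mid=10, arr[mid]=43 -> Found target at index 10!

Binary search finds 43 at index 10 after 4 comparisons. The search repeatedly halves the search space by comparing with the middle element.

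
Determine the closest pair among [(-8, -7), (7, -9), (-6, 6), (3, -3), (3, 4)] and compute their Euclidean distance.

Computing all pairwise distances among 5 points:

d((-8, -7), (7, -9)) = 15.1327
d((-8, -7), (-6, 6)) = 13.1529
d((-8, -7), (3, -3)) = 11.7047
d((-8, -7), (3, 4)) = 15.5563
d((7, -9), (-6, 6)) = 19.8494
d((7, -9), (3, -3)) = 7.2111
d((7, -9), (3, 4)) = 13.6015
d((-6, 6), (3, -3)) = 12.7279
d((-6, 6), (3, 4)) = 9.2195
d((3, -3), (3, 4)) = 7.0 <-- minimum

Closest pair: (3, -3) and (3, 4) with distance 7.0

The closest pair is (3, -3) and (3, 4) with Euclidean distance 7.0. For 5 points, brute-force pairwise comparison is shown above. For large n, the divide-and-conquer algorithm (sort by x, recurse on halves, check the dividing strip) achieves O(n log n).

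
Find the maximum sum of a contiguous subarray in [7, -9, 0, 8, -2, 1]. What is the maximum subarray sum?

Using Kadane's algorithm on [7, -9, 0, 8, -2, 1]:

Scanning through the array:
Position 1 (value -9): max_ending_here = -2, max_so_far = 7
Position 2 (value 0): max_ending_here = 0, max_so_far = 7
Position 3 (value 8): max_ending_here = 8, max_so_far = 8
Position 4 (value -2): max_ending_here = 6, max_so_far = 8
Position 5 (value 1): max_ending_here = 7, max_so_far = 8

Maximum subarray: [0, 8]
Maximum sum: 8

The maximum subarray is [0, 8] with sum 8. This subarray runs from index 2 to index 3.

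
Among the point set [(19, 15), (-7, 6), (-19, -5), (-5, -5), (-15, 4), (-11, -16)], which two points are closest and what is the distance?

Computing all pairwise distances among 6 points:

d((19, 15), (-7, 6)) = 27.5136
d((19, 15), (-19, -5)) = 42.9418
d((19, 15), (-5, -5)) = 31.241
d((19, 15), (-15, 4)) = 35.7351
d((19, 15), (-11, -16)) = 43.1393
d((-7, 6), (-19, -5)) = 16.2788
d((-7, 6), (-5, -5)) = 11.1803
d((-7, 6), (-15, 4)) = 8.2462 <-- minimum
d((-7, 6), (-11, -16)) = 22.3607
d((-19, -5), (-5, -5)) = 14.0
d((-19, -5), (-15, 4)) = 9.8489
d((-19, -5), (-11, -16)) = 13.6015
d((-5, -5), (-15, 4)) = 13.4536
d((-5, -5), (-11, -16)) = 12.53
d((-15, 4), (-11, -16)) = 20.3961

Closest pair: (-7, 6) and (-15, 4) with distance 8.2462

The closest pair is (-7, 6) and (-15, 4) with Euclidean distance 8.2462. For 6 points, brute-force pairwise comparison is shown above. For large n, the divide-and-conquer algorithm (sort by x, recurse on halves, check the dividing strip) achieves O(n log n).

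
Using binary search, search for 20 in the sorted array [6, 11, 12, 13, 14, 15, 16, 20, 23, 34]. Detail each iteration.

Binary search for 20 in [6, 11, 12, 13, 14, 15, 16, 20, 23, 34]:

lo=0, hi=9, mid=4, arr[mid]=14 -> 14 < 20, search right half
lo=5, hi=9, mid=7, arr[mid]=20 -> Found target at index 7!

Binary search finds 20 at index 7 after 2 comparisons. The search repeatedly halves the search space by comparing with the middle element.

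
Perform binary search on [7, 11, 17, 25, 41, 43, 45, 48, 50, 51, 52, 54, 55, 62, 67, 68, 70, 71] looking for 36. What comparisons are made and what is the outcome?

Binary search for 36 in [7, 11, 17, 25, 41, 43, 45, 48, 50, 51, 52, 54, 55, 62, 67, 68, 70, 71]:

lo=0, hi=17, mid=8, arr[mid]=50 -> 50 > 36, search left half
lo=0, hi=7, mid=3, arr[mid]=25 -> 25 < 36, search right half
lo=4, hi=7, mid=5, arr[mid]=43 -> 43 > 36, search left half
lo=4, hi=4, mid=4, arr[mid]=41 -> 41 > 36, search left half
lo=4 > hi=3, target 36 not found

Binary search determines that 36 is not in the array after 4 comparisons. The search space was exhausted without finding the target.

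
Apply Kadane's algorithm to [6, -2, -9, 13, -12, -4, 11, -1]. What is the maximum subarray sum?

Using Kadane's algorithm on [6, -2, -9, 13, -12, -4, 11, -1]:

Scanning through the array:
Position 1 (value -2): max_ending_here = 4, max_so_far = 6
Position 2 (value -9): max_ending_here = -5, max_so_far = 6
Position 3 (value 13): max_ending_here = 13, max_so_far = 13
Position 4 (value -12): max_ending_here = 1, max_so_far = 13
Position 5 (value -4): max_ending_here = -3, max_so_far = 13
Position 6 (value 11): max_ending_here = 11, max_so_far = 13
Position 7 (value -1): max_ending_here = 10, max_so_far = 13

Maximum subarray: [13]
Maximum sum: 13

The maximum subarray is [13] with sum 13. This subarray runs from index 3 to index 3.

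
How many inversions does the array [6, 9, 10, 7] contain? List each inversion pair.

Finding inversions in [6, 9, 10, 7]:

(1, 3): arr[1]=9 > arr[3]=7
(2, 3): arr[2]=10 > arr[3]=7

Total inversions: 2

The array has 2 inversion(s): (1,3), (2,3). Each pair (i,j) satisfies i < j and arr[i] > arr[j].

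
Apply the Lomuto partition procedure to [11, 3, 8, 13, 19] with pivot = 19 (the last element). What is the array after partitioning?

Lomuto partition with pivot = 19:

Initial array: [11, 3, 8, 13, 19]

arr[0]=11 <= 19: swap with position 0, array becomes [11, 3, 8, 13, 19]
arr[1]=3 <= 19: swap with position 1, array becomes [11, 3, 8, 13, 19]
arr[2]=8 <= 19: swap with position 2, array becomes [11, 3, 8, 13, 19]
arr[3]=13 <= 19: swap with position 3, array becomes [11, 3, 8, 13, 19]

Place pivot at position 4: [11, 3, 8, 13, 19]
Pivot position: 4

After partitioning with pivot 19, the array becomes [11, 3, 8, 13, 19]. The pivot is placed at index 4. All elements to the left of the pivot are <= 19, and all elements to the right are > 19.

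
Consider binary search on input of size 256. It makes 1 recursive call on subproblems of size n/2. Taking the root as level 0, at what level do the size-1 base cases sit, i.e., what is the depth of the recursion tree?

For divide and conquer with division factor 2:

Problem sizes at each level:
Level 0: 256
Level 1: 128
Level 2: 64
Level 3: 32
Level 4: 16
Level 5: 8
Level 6: 4
Level 7: 2
Level 8: 1

The root is level 0 and the size-1 base case is level 8 (the tree spans levels 0 through 8, i.e. 9 levels counting the root), so the depth is the number of divisions: log_2(256) = 8

The recursion tree depth is log_2(256) = 8. At each level, the problem size is divided by 2, so it takes 8 divisions to reduce to a base case of size 1. The algorithm makes 1 recursive call at each level.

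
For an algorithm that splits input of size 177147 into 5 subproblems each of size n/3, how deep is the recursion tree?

For divide and conquer with division factor 3:

Problem sizes at each level:
Level 0: 177147
Level 1: 59049
Level 2: 19683
Level 3: 6561
Level 4: 2187
Level 5: 729
Level 6: 243
Level 7: 81
Level 8: 27
Level 9: 9
Level 10: 3
Level 11: 1

The root is level 0 and the size-1 base case is level 11 (the tree spans levels 0 through 11, i.e. 12 levels counting the root), so the depth is the number of divisions: log_3(177147) = 11

The recursion tree depth is log_3(177147) = 11. At each level, the problem size is divided by 3, so it takes 11 divisions to reduce to a base case of size 1. The algorithm makes 5 recursive calls at each level.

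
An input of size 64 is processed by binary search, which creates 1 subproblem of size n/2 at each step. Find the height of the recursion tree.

For divide and conquer with division factor 2:

Problem sizes at each level:
Level 0: 64
Level 1: 32
Level 2: 16
Level 3: 8
Level 4: 4
Level 5: 2
Level 6: 1

The root is level 0 and the size-1 base case is level 6 (the tree spans levels 0 through 6, i.e. 7 levels counting the root), so the depth is the number of divisions: log_2(64) = 6

The recursion tree depth is log_2(64) = 6. At each level, the problem size is divided by 2, so it takes 6 divisions to reduce to a base case of size 1. The algorithm makes 1 recursive call at each level.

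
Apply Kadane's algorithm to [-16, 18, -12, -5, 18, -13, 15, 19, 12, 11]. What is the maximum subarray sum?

Using Kadane's algorithm on [-16, 18, -12, -5, 18, -13, 15, 19, 12, 11]:

Scanning through the array:
Position 1 (value 18): max_ending_here = 18, max_so_far = 18
Position 2 (value -12): max_ending_here = 6, max_so_far = 18
Position 3 (value -5): max_ending_here = 1, max_so_far = 18
Position 4 (value 18): max_ending_here = 19, max_so_far = 19
Position 5 (value -13): max_ending_here = 6, max_so_far = 19
Position 6 (value 15): max_ending_here = 21, max_so_far = 21
Position 7 (value 19): max_ending_here = 40, max_so_far = 40
Position 8 (value 12): max_ending_here = 52, max_so_far = 52
Position 9 (value 11): max_ending_here = 63, max_so_far = 63

Maximum subarray: [18, -12, -5, 18, -13, 15, 19, 12, 11]
Maximum sum: 63

The maximum subarray is [18, -12, -5, 18, -13, 15, 19, 12, 11] with sum 63. This subarray runs from index 1 to index 9.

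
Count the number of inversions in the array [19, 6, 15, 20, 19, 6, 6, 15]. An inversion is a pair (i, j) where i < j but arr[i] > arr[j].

Finding inversions in [19, 6, 15, 20, 19, 6, 6, 15]:

(0, 1): arr[0]=19 > arr[1]=6
(0, 2): arr[0]=19 > arr[2]=15
(0, 5): arr[0]=19 > arr[5]=6
(0, 6): arr[0]=19 > arr[6]=6
(0, 7): arr[0]=19 > arr[7]=15
(2, 5): arr[2]=15 > arr[5]=6
(2, 6): arr[2]=15 > arr[6]=6
(3, 4): arr[3]=20 > arr[4]=19
(3, 5): arr[3]=20 > arr[5]=6
(3, 6): arr[3]=20 > arr[6]=6
(3, 7): arr[3]=20 > arr[7]=15
(4, 5): arr[4]=19 > arr[5]=6
(4, 6): arr[4]=19 > arr[6]=6
(4, 7): arr[4]=19 > arr[7]=15

Total inversions: 14

The array has 14 inversion(s): (0,1), (0,2), (0,5), (0,6), (0,7), (2,5), (2,6), (3,4), (3,5), (3,6), (3,7), (4,5), (4,6), (4,7). Each pair (i,j) satisfies i < j and arr[i] > arr[j].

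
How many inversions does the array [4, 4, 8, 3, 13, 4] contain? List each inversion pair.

Finding inversions in [4, 4, 8, 3, 13, 4]:

(0, 3): arr[0]=4 > arr[3]=3
(1, 3): arr[1]=4 > arr[3]=3
(2, 3): arr[2]=8 > arr[3]=3
(2, 5): arr[2]=8 > arr[5]=4
(4, 5): arr[4]=13 > arr[5]=4

Total inversions: 5

The array has 5 inversion(s): (0,3), (1,3), (2,3), (2,5), (4,5). Each pair (i,j) satisfies i < j and arr[i] > arr[j].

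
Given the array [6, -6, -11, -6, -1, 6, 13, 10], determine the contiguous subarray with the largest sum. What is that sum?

Using Kadane's algorithm on [6, -6, -11, -6, -1, 6, 13, 10]:

Scanning through the array:
Position 1 (value -6): max_ending_here = 0, max_so_far = 6
Position 2 (value -11): max_ending_here = -11, max_so_far = 6
Position 3 (value -6): max_ending_here = -6, max_so_far = 6
Position 4 (value -1): max_ending_here = -1, max_so_far = 6
Position 5 (value 6): max_ending_here = 6, max_so_far = 6
Position 6 (value 13): max_ending_here = 19, max_so_far = 19
Position 7 (value 10): max_ending_here = 29, max_so_far = 29

Maximum subarray: [6, 13, 10]
Maximum sum: 29

The maximum subarray is [6, 13, 10] with sum 29. This subarray runs from index 5 to index 7.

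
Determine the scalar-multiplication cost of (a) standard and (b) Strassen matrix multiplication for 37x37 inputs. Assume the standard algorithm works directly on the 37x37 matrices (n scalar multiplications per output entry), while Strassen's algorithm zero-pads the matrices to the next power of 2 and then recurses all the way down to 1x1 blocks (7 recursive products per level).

Matrix multiplication for 37x37 matrices:

Strassen's algorithm requires power-of-2 dimensions. Pad 37x37 to 64x64 (next power of 2).

Standard algorithm: 37^3 = 50653 multiplications
Strassen's algorithm: 7^(log2(64)) = 7^6 = 117649 multiplications
Difference: 50653 - 117649 = -66996 (Strassen uses MORE here due to padding overhead — for small or just-over-power-of-2 n, padding can outweigh the per-level savings)

Standard: 50653 multiplications (37^3). Strassen: 117649 multiplications (7^6, after padding to 64x64). Strassen reduces 8 recursive multiplications to 7 at each level.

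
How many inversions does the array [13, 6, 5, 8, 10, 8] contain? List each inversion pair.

Finding inversions in [13, 6, 5, 8, 10, 8]:

(0, 1): arr[0]=13 > arr[1]=6
(0, 2): arr[0]=13 > arr[2]=5
(0, 3): arr[0]=13 > arr[3]=8
(0, 4): arr[0]=13 > arr[4]=10
(0, 5): arr[0]=13 > arr[5]=8
(1, 2): arr[1]=6 > arr[2]=5
(4, 5): arr[4]=10 > arr[5]=8

Total inversions: 7

The array has 7 inversion(s): (0,1), (0,2), (0,3), (0,4), (0,5), (1,2), (4,5). Each pair (i,j) satisfies i < j and arr[i] > arr[j].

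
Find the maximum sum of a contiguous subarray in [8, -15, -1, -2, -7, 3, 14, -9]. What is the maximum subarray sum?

Using Kadane's algorithm on [8, -15, -1, -2, -7, 3, 14, -9]:

Scanning through the array:
Position 1 (value -15): max_ending_here = -7, max_so_far = 8
Position 2 (value -1): max_ending_here = -1, max_so_far = 8
Position 3 (value -2): max_ending_here = -2, max_so_far = 8
Position 4 (value -7): max_ending_here = -7, max_so_far = 8
Position 5 (value 3): max_ending_here = 3, max_so_far = 8
Position 6 (value 14): max_ending_here = 17, max_so_far = 17
Position 7 (value -9): max_ending_here = 8, max_so_far = 17

Maximum subarray: [3, 14]
Maximum sum: 17

The maximum subarray is [3, 14] with sum 17. This subarray runs from index 5 to index 6.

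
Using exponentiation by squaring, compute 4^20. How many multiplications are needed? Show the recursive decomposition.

Computing 4^20 by squaring (build up from 4^1; each line after the first costs one multiplication):

4^1 = 4
4^2 = (4^1)^2 = 4^2 = 16
4^4 = (4^2)^2 = 16^2 = 256
4^5 = 4 * 4^4 = 4 * 256 = 1024
4^10 = (4^5)^2 = 1024^2 = 1048576
4^20 = (4^10)^2 = 1048576^2 = 1099511627776

Result: 1099511627776
Multiplications needed: 5 (5 lines after 4^1)

4^20 = 1099511627776. Using exponentiation by squaring, this requires 5 multiplications. The key idea: if the exponent is even, square the half-power; if odd, multiply by the base once.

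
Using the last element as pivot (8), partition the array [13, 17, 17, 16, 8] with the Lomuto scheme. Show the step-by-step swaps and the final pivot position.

Lomuto partition with pivot = 8:

Initial array: [13, 17, 17, 16, 8]

arr[0]=13 > 8: no swap
arr[1]=17 > 8: no swap
arr[2]=17 > 8: no swap
arr[3]=16 > 8: no swap

Place pivot at position 0: [8, 17, 17, 16, 13]
Pivot position: 0

After partitioning with pivot 8, the array becomes [8, 17, 17, 16, 13]. The pivot is placed at index 0. All elements to the left of the pivot are <= 8, and all elements to the right are > 8.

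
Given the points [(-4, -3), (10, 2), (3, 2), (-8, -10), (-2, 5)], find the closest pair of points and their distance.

Computing all pairwise distances among 5 points:

d((-4, -3), (10, 2)) = 14.8661
d((-4, -3), (3, 2)) = 8.6023
d((-4, -3), (-8, -10)) = 8.0623
d((-4, -3), (-2, 5)) = 8.2462
d((10, 2), (3, 2)) = 7.0
d((10, 2), (-8, -10)) = 21.6333
d((10, 2), (-2, 5)) = 12.3693
d((3, 2), (-8, -10)) = 16.2788
d((3, 2), (-2, 5)) = 5.831 <-- minimum
d((-8, -10), (-2, 5)) = 16.1555

Closest pair: (3, 2) and (-2, 5) with distance 5.831

The closest pair is (3, 2) and (-2, 5) with Euclidean distance 5.831. For 5 points, brute-force pairwise comparison is shown above. For large n, the divide-and-conquer algorithm (sort by x, recurse on halves, check the dividing strip) achieves O(n log n).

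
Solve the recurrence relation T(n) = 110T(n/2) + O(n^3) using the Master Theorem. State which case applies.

Master Theorem for T(n) = 110T(n/2) + O(n^3):

a = 110, b = 2, c = 3
log_b(a) = log_2(110) = 6.7814

Case 1: c = 3 < log_2(110) = 6.7814
T(n) = O(n^(log_2 110))

For T(n) = 110T(n/2) + O(n^3): log_2(110) = 6.7814. This is Case 1 of the Master Theorem (c < log_b(a), work dominated by leaves), giving O(n^(log_2 110)).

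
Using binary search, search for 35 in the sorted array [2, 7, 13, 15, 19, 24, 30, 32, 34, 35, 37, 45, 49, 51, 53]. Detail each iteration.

Binary search for 35 in [2, 7, 13, 15, 19, 24, 30, 32, 34, 35, 37, 45, 49, 51, 53]:

lo=0, hi=14, mid=7, arr[mid]=32 -> 32 < 35, search right half
lo=8, hi=14, mid=11, arr[mid]=45 -> 45 > 35, search left half
lo=8, hi=10, mid=9, arr[mid]=35 -> Found target at index 9!

Binary search finds 35 at index 9 after 3 comparisons. The search repeatedly halves the search space by comparing with the middle element.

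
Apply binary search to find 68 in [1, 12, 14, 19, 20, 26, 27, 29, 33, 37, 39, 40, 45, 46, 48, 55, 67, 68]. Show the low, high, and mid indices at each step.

Binary search for 68 in [1, 12, 14, 19, 20, 26, 27, 29, 33, 37, 39, 40, 45, 46, 48, 55, 67, 68]:

lo=0, hi=17, mid=8, arr[mid]=33 -> 33 < 68, search right half
lo=9, hi=17, mid=13, arr[mid]=46 -> 46 < 68, search right half
lo=14, hi=17, mid=15, arr[mid]=55 -> 55 < 68, search right half
lo=16, hi=17, mid=16, arr[mid]=67 -> 67 < 68, search right half
lo=17, hi=17, mid=17, arr[mid]=68 -> Found target at index 17!

Binary search finds 68 at index 17 after 5 comparisons. The search repeatedly halves the search space by comparing with the middle element.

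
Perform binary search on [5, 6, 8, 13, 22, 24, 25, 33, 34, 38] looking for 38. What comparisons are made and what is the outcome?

Binary search for 38 in [5, 6, 8, 13, 22, 24, 25, 33, 34, 38]:

lo=0, hi=9, mid=4, arr[mid]=22 -> 22 < 38, search right half
lo=5, hi=9, mid=7, arr[mid]=33 -> 33 < 38, search right half
lo=8, hi=9, mid=8, arr[mid]=34 -> 34 < 38, search right half
lo=9, hi=9, mid=9, arr[mid]=38 -> Found target at index 9!

Binary search finds 38 at index 9 after 4 comparisons. The search repeatedly halves the search space by comparing with the middle element.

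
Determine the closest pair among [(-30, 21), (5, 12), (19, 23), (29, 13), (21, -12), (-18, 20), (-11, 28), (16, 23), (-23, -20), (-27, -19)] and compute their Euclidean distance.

Computing all pairwise distances among 10 points:

d((-30, 21), (5, 12)) = 36.1386
d((-30, 21), (19, 23)) = 49.0408
d((-30, 21), (29, 13)) = 59.5399
d((-30, 21), (21, -12)) = 60.7454
d((-30, 21), (-18, 20)) = 12.0416
d((-30, 21), (-11, 28)) = 20.2485
d((-30, 21), (16, 23)) = 46.0435
d((-30, 21), (-23, -20)) = 41.5933
d((-30, 21), (-27, -19)) = 40.1123
d((5, 12), (19, 23)) = 17.8045
d((5, 12), (29, 13)) = 24.0208
d((5, 12), (21, -12)) = 28.8444
d((5, 12), (-18, 20)) = 24.3516
d((5, 12), (-11, 28)) = 22.6274
d((5, 12), (16, 23)) = 15.5563
d((5, 12), (-23, -20)) = 42.5206
d((5, 12), (-27, -19)) = 44.5533
d((19, 23), (29, 13)) = 14.1421
d((19, 23), (21, -12)) = 35.0571
d((19, 23), (-18, 20)) = 37.1214
d((19, 23), (-11, 28)) = 30.4138
d((19, 23), (16, 23)) = 3.0 <-- minimum
d((19, 23), (-23, -20)) = 60.1082
d((19, 23), (-27, -19)) = 62.2896
d((29, 13), (21, -12)) = 26.2488
d((29, 13), (-18, 20)) = 47.5184
d((29, 13), (-11, 28)) = 42.72
d((29, 13), (16, 23)) = 16.4012
d((29, 13), (-23, -20)) = 61.5873
d((29, 13), (-27, -19)) = 64.4981
d((21, -12), (-18, 20)) = 50.448
d((21, -12), (-11, 28)) = 51.225
d((21, -12), (16, 23)) = 35.3553
d((21, -12), (-23, -20)) = 44.7214
d((21, -12), (-27, -19)) = 48.5077
d((-18, 20), (-11, 28)) = 10.6301
d((-18, 20), (16, 23)) = 34.1321
d((-18, 20), (-23, -20)) = 40.3113
d((-18, 20), (-27, -19)) = 40.025
d((-11, 28), (16, 23)) = 27.4591
d((-11, 28), (-23, -20)) = 49.4773
d((-11, 28), (-27, -19)) = 49.6488
d((16, 23), (-23, -20)) = 58.0517
d((16, 23), (-27, -19)) = 60.1082
d((-23, -20), (-27, -19)) = 4.1231

Closest pair: (19, 23) and (16, 23) with distance 3.0

The closest pair is (19, 23) and (16, 23) with Euclidean distance 3.0. For 10 points, brute-force pairwise comparison is shown above. For large n, the divide-and-conquer algorithm (sort by x, recurse on halves, check the dividing strip) achieves O(n log n).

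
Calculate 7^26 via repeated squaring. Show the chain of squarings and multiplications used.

Computing 7^26 by squaring (build up from 7^1; each line after the first costs one multiplication):

7^1 = 7
7^2 = (7^1)^2 = 7^2 = 49
7^3 = 7 * 7^2 = 7 * 49 = 343
7^6 = (7^3)^2 = 343^2 = 117649
7^12 = (7^6)^2 = 117649^2 = 13841287201
7^13 = 7 * 7^12 = 7 * 13841287201 = 96889010407
7^26 = (7^13)^2 = 96889010407^2 = 9387480337647754305649

Result: 9387480337647754305649
Multiplications needed: 6 (6 lines after 7^1)

7^26 = 9387480337647754305649. Using exponentiation by squaring, this requires 6 multiplications. The key idea: if the exponent is even, square the half-power; if odd, multiply by the base once.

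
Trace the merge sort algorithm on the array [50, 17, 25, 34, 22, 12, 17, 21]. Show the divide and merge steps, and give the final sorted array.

Merge sort trace:

Split: [50, 17, 25, 34, 22, 12, 17, 21] -> [50, 17, 25, 34] and [22, 12, 17, 21]
  Split: [50, 17, 25, 34] -> [50, 17] and [25, 34]
    Split: [50, 17] -> [50] and [17]
    Merge: [50] + [17] -> [17, 50]
    Split: [25, 34] -> [25] and [34]
    Merge: [25] + [34] -> [25, 34]
  Merge: [17, 50] + [25, 34] -> [17, 25, 34, 50]
  Split: [22, 12, 17, 21] -> [22, 12] and [17, 21]
    Split: [22, 12] -> [22] and [12]
    Merge: [22] + [12] -> [12, 22]
    Split: [17, 21] -> [17] and [21]
    Merge: [17] + [21] -> [17, 21]
  Merge: [12, 22] + [17, 21] -> [12, 17, 21, 22]
Merge: [17, 25, 34, 50] + [12, 17, 21, 22] -> [12, 17, 17, 21, 22, 25, 34, 50]

Final sorted array: [12, 17, 17, 21, 22, 25, 34, 50]

The merge sort proceeds by recursively splitting the array and merging sorted halves.
After all merges, the sorted array is [12, 17, 17, 21, 22, 25, 34, 50].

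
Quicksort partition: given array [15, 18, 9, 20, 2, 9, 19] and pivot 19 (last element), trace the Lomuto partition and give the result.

Lomuto partition with pivot = 19:

Initial array: [15, 18, 9, 20, 2, 9, 19]

arr[0]=15 <= 19: swap with position 0, array becomes [15, 18, 9, 20, 2, 9, 19]
arr[1]=18 <= 19: swap with position 1, array becomes [15, 18, 9, 20, 2, 9, 19]
arr[2]=9 <= 19: swap with position 2, array becomes [15, 18, 9, 20, 2, 9, 19]
arr[3]=20 > 19: no swap
arr[4]=2 <= 19: swap with position 3, array becomes [15, 18, 9, 2, 20, 9, 19]
arr[5]=9 <= 19: swap with position 4, array becomes [15, 18, 9, 2, 9, 20, 19]

Place pivot at position 5: [15, 18, 9, 2, 9, 19, 20]
Pivot position: 5

After partitioning with pivot 19, the array becomes [15, 18, 9, 2, 9, 19, 20]. The pivot is placed at index 5. All elements to the left of the pivot are <= 19, and all elements to the right are > 19.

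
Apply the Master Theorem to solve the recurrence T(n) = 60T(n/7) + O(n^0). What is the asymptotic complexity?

Master Theorem for T(n) = 60T(n/7) + O(n^0):

a = 60, b = 7, c = 0
log_b(a) = log_7(60) = 2.1041

Case 1: c = 0 < log_7(60) = 2.1041
T(n) = O(n^(log_7 60))

For T(n) = 60T(n/7) + O(n^0): log_7(60) = 2.1041. This is Case 1 of the Master Theorem (c < log_b(a), work dominated by leaves), giving O(n^(log_7 60)).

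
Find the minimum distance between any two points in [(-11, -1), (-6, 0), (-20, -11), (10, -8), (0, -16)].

Computing all pairwise distances among 5 points:

d((-11, -1), (-6, 0)) = 5.099 <-- minimum
d((-11, -1), (-20, -11)) = 13.4536
d((-11, -1), (10, -8)) = 22.1359
d((-11, -1), (0, -16)) = 18.6011
d((-6, 0), (-20, -11)) = 17.8045
d((-6, 0), (10, -8)) = 17.8885
d((-6, 0), (0, -16)) = 17.088
d((-20, -11), (10, -8)) = 30.1496
d((-20, -11), (0, -16)) = 20.6155
d((10, -8), (0, -16)) = 12.8062

Closest pair: (-11, -1) and (-6, 0) with distance 5.099

The closest pair is (-11, -1) and (-6, 0) with Euclidean distance 5.099. For 5 points, brute-force pairwise comparison is shown above. For large n, the divide-and-conquer algorithm (sort by x, recurse on halves, check the dividing strip) achieves O(n log n).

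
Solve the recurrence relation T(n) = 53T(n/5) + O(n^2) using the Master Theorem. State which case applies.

Master Theorem for T(n) = 53T(n/5) + O(n^2):

a = 53, b = 5, c = 2
log_b(a) = log_5(53) = 2.4669

Case 1: c = 2 < log_5(53) = 2.4669
T(n) = O(n^(log_5 53))

For T(n) = 53T(n/5) + O(n^2): log_5(53) = 2.4669. This is Case 1 of the Master Theorem (c < log_b(a), work dominated by leaves), giving O(n^(log_5 53)).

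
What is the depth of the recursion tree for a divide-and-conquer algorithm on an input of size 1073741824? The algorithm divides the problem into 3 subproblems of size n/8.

For divide and conquer with division factor 8:

Problem sizes at each level:
Level 0: 1073741824
Level 1: 134217728
Level 2: 16777216
Level 3: 2097152
Level 4: 262144
Level 5: 32768
Level 6: 4096
Level 7: 512
Level 8: 64
Level 9: 8
Level 10: 1

The root is level 0 and the size-1 base case is level 10 (the tree spans levels 0 through 10, i.e. 11 levels counting the root), so the depth is the number of divisions: log_8(1073741824) = 10

The recursion tree depth is log_8(1073741824) = 10. At each level, the problem size is divided by 8, so it takes 10 divisions to reduce to a base case of size 1. The algorithm makes 3 recursive calls at each level.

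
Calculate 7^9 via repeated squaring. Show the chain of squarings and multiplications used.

Computing 7^9 by squaring (build up from 7^1; each line after the first costs one multiplication):

7^1 = 7
7^2 = (7^1)^2 = 7^2 = 49
7^4 = (7^2)^2 = 49^2 = 2401
7^8 = (7^4)^2 = 2401^2 = 5764801
7^9 = 7 * 7^8 = 7 * 5764801 = 40353607

Result: 40353607
Multiplications needed: 4 (4 lines after 7^1)

7^9 = 40353607. Using exponentiation by squaring, this requires 4 multiplications. The key idea: if the exponent is even, square the half-power; if odd, multiply by the base once.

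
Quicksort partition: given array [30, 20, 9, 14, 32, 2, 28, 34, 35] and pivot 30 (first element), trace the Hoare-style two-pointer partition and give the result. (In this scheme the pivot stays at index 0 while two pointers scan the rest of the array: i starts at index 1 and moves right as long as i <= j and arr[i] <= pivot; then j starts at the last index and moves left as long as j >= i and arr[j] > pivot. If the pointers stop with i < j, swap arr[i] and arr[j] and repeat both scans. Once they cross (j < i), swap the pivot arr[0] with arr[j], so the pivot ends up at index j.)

Hoare-style two-pointer partition with pivot = 30:

Initial array: [30, 20, 9, 14, 32, 2, 28, 34, 35]

Pointers start at i = 1, j = 8.
i stops at index 4 (arr[4]=32 > 30), j stops at index 6 (arr[6]=28 <= 30): swap arr[4] and arr[6], array becomes [30, 20, 9, 14, 28, 2, 32, 34, 35]
i ends at 6, j ends at 5: the pointers have crossed (j < i), so scanning stops.

Swap pivot arr[0] with arr[5] to place pivot at position 5: [2, 20, 9, 14, 28, 30, 32, 34, 35]
Pivot position: 5

After partitioning with pivot 30, the array becomes [2, 20, 9, 14, 28, 30, 32, 34, 35]. The pivot is placed at index 5. All elements to the left of the pivot are <= 30, and all elements to the right are > 30.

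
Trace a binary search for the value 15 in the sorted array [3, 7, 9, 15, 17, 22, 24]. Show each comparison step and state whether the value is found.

Binary search for 15 in [3, 7, 9, 15, 17, 22, 24]:

lo=0, hi=6, mid=3, arr[mid]=15 -> Found target at index 3!

Binary search finds 15 at index 3 after 1 comparisons. The search repeatedly halves the search space by comparing with the middle element.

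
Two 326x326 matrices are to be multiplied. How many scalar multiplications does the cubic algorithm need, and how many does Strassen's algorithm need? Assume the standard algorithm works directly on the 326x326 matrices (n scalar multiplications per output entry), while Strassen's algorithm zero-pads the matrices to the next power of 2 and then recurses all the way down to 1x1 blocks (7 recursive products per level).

Matrix multiplication for 326x326 matrices:

Strassen's algorithm requires power-of-2 dimensions. Pad 326x326 to 512x512 (next power of 2).

Standard algorithm: 326^3 = 34645976 multiplications
Strassen's algorithm: 7^(log2(512)) = 7^9 = 40353607 multiplications
Difference: 34645976 - 40353607 = -5707631 (Strassen uses MORE here due to padding overhead — for small or just-over-power-of-2 n, padding can outweigh the per-level savings)

Standard: 34645976 multiplications (326^3). Strassen: 40353607 multiplications (7^9, after padding to 512x512). Strassen reduces 8 recursive multiplications to 7 at each level.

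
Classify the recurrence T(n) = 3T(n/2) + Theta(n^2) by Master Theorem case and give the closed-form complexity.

Master Theorem for T(n) = 3T(n/2) + O(n^2):

a = 3, b = 2, c = 2
log_b(a) = log_2(3) = 1.5850

Case 3: c = 2 > log_2(3) = 1.5850
T(n) = O(n^2) = O(n^2)

For T(n) = 3T(n/2) + O(n^2): log_2(3) = 1.5850. This is Case 3 of the Master Theorem (c > log_b(a), work dominated by root), giving O(n^2).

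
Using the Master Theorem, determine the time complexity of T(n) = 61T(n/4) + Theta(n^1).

Master Theorem for T(n) = 61T(n/4) + O(n^1):

a = 61, b = 4, c = 1
log_b(a) = log_4(61) = 2.9654

Case 1: c = 1 < log_4(61) = 2.9654
T(n) = O(n^(log_4 61))

For T(n) = 61T(n/4) + O(n^1): log_4(61) = 2.9654. This is Case 1 of the Master Theorem (c < log_b(a), work dominated by leaves), giving O(n^(log_4 61)).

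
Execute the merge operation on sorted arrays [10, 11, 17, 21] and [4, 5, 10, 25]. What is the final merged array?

Merging process:

Compare 10 vs 4: take 4 from right. Merged: [4]
Compare 10 vs 5: take 5 from right. Merged: [4, 5]
Compare 10 vs 10: take 10 from left. Merged: [4, 5, 10]
Compare 11 vs 10: take 10 from right. Merged: [4, 5, 10, 10]
Compare 11 vs 25: take 11 from left. Merged: [4, 5, 10, 10, 11]
Compare 17 vs 25: take 17 from left. Merged: [4, 5, 10, 10, 11, 17]
Compare 21 vs 25: take 21 from left. Merged: [4, 5, 10, 10, 11, 17, 21]
Append remaining from right: [25]. Merged: [4, 5, 10, 10, 11, 17, 21, 25]

Final merged array: [4, 5, 10, 10, 11, 17, 21, 25]
Total comparisons: 7

The merged array is [4, 5, 10, 10, 11, 17, 21, 25], requiring 7 comparisons. The merge step runs in O(n) time where n is the total number of elements.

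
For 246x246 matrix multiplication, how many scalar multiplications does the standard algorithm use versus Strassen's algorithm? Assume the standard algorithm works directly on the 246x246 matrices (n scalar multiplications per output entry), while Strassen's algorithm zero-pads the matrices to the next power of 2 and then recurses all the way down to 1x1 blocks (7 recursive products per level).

Matrix multiplication for 246x246 matrices:

Strassen's algorithm requires power-of-2 dimensions. Pad 246x246 to 256x256 (next power of 2).

Standard algorithm: 246^3 = 14886936 multiplications
Strassen's algorithm: 7^(log2(256)) = 7^8 = 5764801 multiplications
Savings: 14886936 - 5764801 = 9122135 multiplications

Standard: 14886936 multiplications (246^3). Strassen: 5764801 multiplications (7^8, after padding to 256x256). Strassen reduces 8 recursive multiplications to 7 at each level.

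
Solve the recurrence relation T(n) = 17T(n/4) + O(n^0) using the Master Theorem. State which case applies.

Master Theorem for T(n) = 17T(n/4) + O(n^0):

a = 17, b = 4, c = 0
log_b(a) = log_4(17) = 2.0437

Case 1: c = 0 < log_4(17) = 2.0437
T(n) = O(n^(log_4 17))

For T(n) = 17T(n/4) + O(n^0): log_4(17) = 2.0437. This is Case 1 of the Master Theorem (c < log_b(a), work dominated by leaves), giving O(n^(log_4 17)).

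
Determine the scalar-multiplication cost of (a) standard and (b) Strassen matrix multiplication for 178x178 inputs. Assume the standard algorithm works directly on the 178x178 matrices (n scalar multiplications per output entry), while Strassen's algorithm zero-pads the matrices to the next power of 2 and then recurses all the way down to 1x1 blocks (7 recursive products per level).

Matrix multiplication for 178x178 matrices:

Strassen's algorithm requires power-of-2 dimensions. Pad 178x178 to 256x256 (next power of 2).

Standard algorithm: 178^3 = 5639752 multiplications
Strassen's algorithm: 7^(log2(256)) = 7^8 = 5764801 multiplications
Difference: 5639752 - 5764801 = -125049 (Strassen uses MORE here due to padding overhead — for small or just-over-power-of-2 n, padding can outweigh the per-level savings)

Standard: 5639752 multiplications (178^3). Strassen: 5764801 multiplications (7^8, after padding to 256x256). Strassen reduces 8 recursive multiplications to 7 at each level.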